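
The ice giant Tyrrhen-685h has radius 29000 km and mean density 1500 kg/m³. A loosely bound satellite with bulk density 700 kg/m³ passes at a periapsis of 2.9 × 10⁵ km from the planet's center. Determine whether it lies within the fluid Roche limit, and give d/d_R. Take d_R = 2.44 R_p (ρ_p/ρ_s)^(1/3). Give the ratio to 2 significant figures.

d_R = 2.44 × (29000 km) × (1500/700)^(1/3) = 91230 km
d/d_R = (2.9 × 10⁵) / (91230) = 3.2
Since d/d_R > 1, the body is outside the Roche limit.

outside; d/d_R ≈ 3.2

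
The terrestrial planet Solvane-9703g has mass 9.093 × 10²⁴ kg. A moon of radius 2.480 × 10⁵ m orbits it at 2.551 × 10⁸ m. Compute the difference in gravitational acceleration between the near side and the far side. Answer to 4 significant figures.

The field gradient is 2GM/d³; across the full diameter 2r the difference is 4GMr/d³.
a_tidal = 4GMr/d³
        = 4 × (6.674 × 10⁻¹¹) × (9.093 × 10²⁴) × (2.480 × 10⁵) / (2.551 × 10⁸)³
        = 3.626 × 10⁻⁵ m/s²

3.626 × 10⁻⁵ m/s²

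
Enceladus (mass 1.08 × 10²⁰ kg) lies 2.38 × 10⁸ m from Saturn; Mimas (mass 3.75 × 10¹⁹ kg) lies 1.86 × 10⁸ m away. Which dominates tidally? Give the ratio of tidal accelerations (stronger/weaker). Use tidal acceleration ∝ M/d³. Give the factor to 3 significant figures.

Tidal acceleration ∝ M/d³, so compare M/d³ for each.
Enceladus: (1.08 × 10²⁰) / (2.38 × 10⁸)³ = 8.011 × 10⁻⁶
Mimas: (3.75 × 10¹⁹) / (1.86 × 10⁸)³ = 5.828 × 10⁻⁶
Ratio (larger/smaller) = 1.37

Enceladus, by a factor of ≈ 1.37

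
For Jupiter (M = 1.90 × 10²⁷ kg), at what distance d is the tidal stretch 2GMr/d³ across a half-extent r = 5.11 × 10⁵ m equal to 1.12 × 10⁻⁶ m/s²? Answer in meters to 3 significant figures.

2GMr/d³ = a_tidal  ⇒  d = (2GMr / a_tidal)^(1/3)
d = (2 × 6.674×10⁻¹¹ × (1.90 × 10²⁷) × (5.11 × 10⁵) / (1.12 × 10⁻⁶))^(1/3)
  = 4.87 × 10⁹ m

4.87 × 10⁹ m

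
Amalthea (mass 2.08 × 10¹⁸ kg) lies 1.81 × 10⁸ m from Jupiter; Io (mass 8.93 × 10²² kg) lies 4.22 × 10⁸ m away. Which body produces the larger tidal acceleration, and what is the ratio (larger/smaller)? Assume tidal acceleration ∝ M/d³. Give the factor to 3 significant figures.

Io, by a factor of ≈ 3390

The tide-raising term goes as M/d³ (the gradient of a 1/d² field).
Amalthea: (2.08 × 10¹⁸) / (1.81 × 10⁸)³ = 3.508 × 10⁻⁷
Io: (8.93 × 10²²) / (4.22 × 10⁸)³ = 1.188 × 10⁻³
Ratio (larger/smaller) = 3390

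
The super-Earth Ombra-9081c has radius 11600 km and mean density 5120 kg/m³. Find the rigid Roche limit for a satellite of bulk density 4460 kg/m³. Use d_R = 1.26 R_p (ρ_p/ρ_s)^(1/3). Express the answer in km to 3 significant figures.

15300 km

d_R = 1.26 × 11600 km × (5120/4460)^(1/3)
    = 15300 km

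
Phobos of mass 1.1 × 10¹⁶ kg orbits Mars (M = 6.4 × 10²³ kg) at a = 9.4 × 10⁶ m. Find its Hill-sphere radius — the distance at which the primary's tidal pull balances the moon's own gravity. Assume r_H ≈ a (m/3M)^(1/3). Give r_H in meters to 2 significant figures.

1.7 × 10⁴ m

r_H ≈ a (m/3M)^(1/3)
    = (9.4 × 10⁶) × (1.1 × 10¹⁶ / (3 × 6.4 × 10²³))^(1/3)
    = 1.7 × 10⁴ m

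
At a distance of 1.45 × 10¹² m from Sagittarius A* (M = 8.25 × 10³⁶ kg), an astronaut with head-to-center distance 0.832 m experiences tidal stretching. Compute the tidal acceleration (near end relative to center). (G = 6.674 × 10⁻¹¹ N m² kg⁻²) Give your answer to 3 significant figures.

3.01 × 10⁻¹⁰ m/s²

Since r ≪ d, expand the inverse-square field across one radius to get the leading 2GMr/d³ term.
a_tidal = 2GMr/d³
        = 2 × (6.674 × 10⁻¹¹) × (8.25 × 10³⁶) × (0.832) / (1.45 × 10¹²)³
        = 3.01 × 10⁻¹⁰ m/s²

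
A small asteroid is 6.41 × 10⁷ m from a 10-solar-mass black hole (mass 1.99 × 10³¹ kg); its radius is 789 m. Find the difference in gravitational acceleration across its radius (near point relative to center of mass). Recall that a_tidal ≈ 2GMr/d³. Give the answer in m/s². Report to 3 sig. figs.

Since r ≪ d, expand the inverse-square field across one radius to get the leading 2GMr/d³ term.
Δa = 2GMr/d³
   = 2 × (6.674 × 10⁻¹¹) × (1.99 × 10³¹) × (789) / (6.41 × 10⁷)³
   = 7.96 m/s²

7.96 m/s²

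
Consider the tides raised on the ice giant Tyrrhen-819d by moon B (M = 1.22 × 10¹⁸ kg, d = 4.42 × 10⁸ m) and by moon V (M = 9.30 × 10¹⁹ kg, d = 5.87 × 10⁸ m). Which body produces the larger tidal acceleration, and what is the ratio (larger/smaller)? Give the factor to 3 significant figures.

Moon V, by a factor of ≈ 32.5

Tidal stretch scales as M/d³; compute that for each body.
Moon B: (1.22 × 10¹⁸) / (4.42 × 10⁸)³ = 1.413 × 10⁻⁸
Moon V: (9.30 × 10¹⁹) / (5.87 × 10⁸)³ = 4.598 × 10⁻⁷
Ratio (larger/smaller) = 32.5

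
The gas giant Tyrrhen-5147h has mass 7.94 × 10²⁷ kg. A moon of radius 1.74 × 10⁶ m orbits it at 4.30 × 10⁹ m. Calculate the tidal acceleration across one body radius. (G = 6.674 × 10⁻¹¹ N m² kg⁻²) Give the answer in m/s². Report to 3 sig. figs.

2.32 × 10⁻⁵ m/s²

Δa = 2GMr/d³
   = 2 × (6.674 × 10⁻¹¹) × (7.94 × 10²⁷) × (1.74 × 10⁶) / (4.30 × 10⁹)³
   = 2.32 × 10⁻⁵ m/s²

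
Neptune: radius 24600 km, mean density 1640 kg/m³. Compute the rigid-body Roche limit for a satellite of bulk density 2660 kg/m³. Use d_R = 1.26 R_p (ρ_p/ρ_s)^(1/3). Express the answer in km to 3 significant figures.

d_R = 1.26 × 24600 km × (1640/2660)^(1/3)
    = 26400 km

26400 km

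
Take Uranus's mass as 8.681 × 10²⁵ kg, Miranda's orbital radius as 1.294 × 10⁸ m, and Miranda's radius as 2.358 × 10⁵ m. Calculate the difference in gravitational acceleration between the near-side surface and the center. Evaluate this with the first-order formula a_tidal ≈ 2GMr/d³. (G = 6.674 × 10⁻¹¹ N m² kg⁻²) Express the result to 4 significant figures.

Δg = 2GMr/d³
   = 2 × (6.674 × 10⁻¹¹) × (8.681 × 10²⁵) × (2.358 × 10⁵) / (1.294 × 10⁸)³
   = 1.261 × 10⁻³ m/s²

1.261 × 10⁻³ m/s²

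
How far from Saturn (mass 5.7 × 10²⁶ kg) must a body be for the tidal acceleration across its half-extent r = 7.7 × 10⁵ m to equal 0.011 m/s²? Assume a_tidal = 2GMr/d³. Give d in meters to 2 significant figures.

1.7 × 10⁸ m

2GMr/d³ = a_tidal  ⇒  d = (2GMr / a_tidal)^(1/3)
d = (2 × 6.674×10⁻¹¹ × (5.7 × 10²⁶) × (7.7 × 10⁵) / (0.011))^(1/3)
  = 1.7 × 10⁸ m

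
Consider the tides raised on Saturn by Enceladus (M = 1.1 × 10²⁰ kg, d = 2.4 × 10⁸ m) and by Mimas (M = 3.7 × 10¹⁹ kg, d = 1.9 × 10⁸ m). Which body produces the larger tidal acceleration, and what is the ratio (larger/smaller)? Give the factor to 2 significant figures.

Tidal acceleration ∝ M/d³, so compare M/d³ for each.
Enceladus: (1.1 × 10²⁰) / (2.4 × 10⁸)³ = 7.957 × 10⁻⁶
Mimas: (3.7 × 10¹⁹) / (1.9 × 10⁸)³ = 5.394 × 10⁻⁶
Ratio (larger/smaller) = 1.5

Enceladus, by a factor of ≈ 1.5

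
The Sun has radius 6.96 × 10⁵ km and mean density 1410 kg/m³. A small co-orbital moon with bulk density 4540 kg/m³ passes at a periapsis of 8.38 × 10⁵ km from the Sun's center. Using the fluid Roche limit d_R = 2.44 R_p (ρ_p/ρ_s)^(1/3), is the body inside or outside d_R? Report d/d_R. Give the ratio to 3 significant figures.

d_R = 2.44 × (6.96 × 10⁵ km) × (1410/4540)^(1/3) = 1.150 × 10⁶ km
d/d_R = (8.38 × 10⁵) / (1.150 × 10⁶) = 0.729
Since d/d_R < 1, the body is inside the Roche limit.

inside; d/d_R ≈ 0.729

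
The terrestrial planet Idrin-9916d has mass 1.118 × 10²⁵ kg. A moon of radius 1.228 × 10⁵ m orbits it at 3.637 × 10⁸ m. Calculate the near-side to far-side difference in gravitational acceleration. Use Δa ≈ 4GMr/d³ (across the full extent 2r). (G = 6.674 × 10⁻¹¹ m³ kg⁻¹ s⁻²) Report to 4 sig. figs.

Δg = 4GMr/d³
   = 4 × (6.674 × 10⁻¹¹) × (1.118 × 10²⁵) × (1.228 × 10⁵) / (3.637 × 10⁸)³
   = 7.618 × 10⁻⁶ m/s²

7.618 × 10⁻⁶ m/s²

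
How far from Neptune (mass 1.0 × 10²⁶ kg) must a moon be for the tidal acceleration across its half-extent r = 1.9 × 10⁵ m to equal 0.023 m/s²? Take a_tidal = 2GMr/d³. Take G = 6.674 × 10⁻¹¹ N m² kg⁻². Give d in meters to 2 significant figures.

4.8 × 10⁷ m

2GMr/d³ = a_tidal  ⇒  d = (2GMr / a_tidal)^(1/3)
d = (2 × 6.674×10⁻¹¹ × (1.0 × 10²⁶) × (1.9 × 10⁵) / (0.023))^(1/3)
  = 4.8 × 10⁷ m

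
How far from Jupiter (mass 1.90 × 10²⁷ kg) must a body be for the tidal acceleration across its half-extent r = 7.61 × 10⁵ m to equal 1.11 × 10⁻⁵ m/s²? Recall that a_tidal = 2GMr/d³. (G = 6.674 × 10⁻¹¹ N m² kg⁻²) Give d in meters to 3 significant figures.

2GMr/d³ = a_tidal  ⇒  d = (2GMr / a_tidal)^(1/3)
d = (2 × 6.674×10⁻¹¹ × (1.90 × 10²⁷) × (7.61 × 10⁵) / (1.11 × 10⁻⁵))^(1/3)
  = 2.59 × 10⁹ m

2.59 × 10⁹ m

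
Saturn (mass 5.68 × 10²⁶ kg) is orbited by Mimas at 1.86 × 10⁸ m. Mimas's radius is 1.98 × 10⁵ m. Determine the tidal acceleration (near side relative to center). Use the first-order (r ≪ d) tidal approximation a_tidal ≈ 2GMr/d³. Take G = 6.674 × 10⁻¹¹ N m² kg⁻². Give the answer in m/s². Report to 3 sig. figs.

Since r ≪ d, expand the inverse-square field across one radius to get the leading 2GMr/d³ term.
a_tidal = 2GMr/d³
        = 2 × (6.674 × 10⁻¹¹) × (5.68 × 10²⁶) × (1.98 × 10⁵) / (1.86 × 10⁸)³
        = 2.33 × 10⁻³ m/s²

2.33 × 10⁻³ m/s²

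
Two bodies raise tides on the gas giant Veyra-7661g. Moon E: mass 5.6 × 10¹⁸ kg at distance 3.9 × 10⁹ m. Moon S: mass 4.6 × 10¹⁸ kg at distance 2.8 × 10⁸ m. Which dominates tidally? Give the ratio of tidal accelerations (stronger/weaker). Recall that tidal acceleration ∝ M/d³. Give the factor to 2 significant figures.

Tidal stretch scales as M/d³; compute that for each body.
Moon E: (5.6 × 10¹⁸) / (3.9 × 10⁹)³ = 9.440 × 10⁻¹¹
Moon S: (4.6 × 10¹⁸) / (2.8 × 10⁸)³ = 2.095 × 10⁻⁷
Ratio (larger/smaller) = 2200

Moon S, by a factor of ≈ 2200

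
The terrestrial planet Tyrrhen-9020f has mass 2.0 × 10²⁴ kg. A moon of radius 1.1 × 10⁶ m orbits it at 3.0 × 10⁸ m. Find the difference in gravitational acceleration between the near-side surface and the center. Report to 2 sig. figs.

a_tidal = 2GMr/d³
        = 2 × (6.674 × 10⁻¹¹) × (2.0 × 10²⁴) × (1.1 × 10⁶) / (3.0 × 10⁸)³
        = 1.1 × 10⁻⁵ m/s²

1.1 × 10⁻⁵ m/s²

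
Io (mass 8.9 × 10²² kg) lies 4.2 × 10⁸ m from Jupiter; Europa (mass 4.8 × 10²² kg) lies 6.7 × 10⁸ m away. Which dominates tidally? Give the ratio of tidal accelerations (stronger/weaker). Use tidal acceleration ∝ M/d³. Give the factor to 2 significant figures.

Io, by a factor of ≈ 7.5

Tidal acceleration ∝ M/d³, so compare M/d³ for each.
Io: (8.9 × 10²²) / (4.2 × 10⁸)³ = 1.201 × 10⁻³
Europa: (4.8 × 10²²) / (6.7 × 10⁸)³ = 1.596 × 10⁻⁴
Ratio (larger/smaller) = 7.5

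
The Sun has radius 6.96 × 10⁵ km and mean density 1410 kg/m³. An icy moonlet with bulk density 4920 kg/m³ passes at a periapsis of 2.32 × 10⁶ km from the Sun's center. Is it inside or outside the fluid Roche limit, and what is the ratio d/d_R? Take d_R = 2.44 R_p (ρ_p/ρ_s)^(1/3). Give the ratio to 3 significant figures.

d_R = 2.44 × (6.96 × 10⁵ km) × (1410/4920)^(1/3) = 1.120 × 10⁶ km
d/d_R = (2.32 × 10⁶) / (1.120 × 10⁶) = 2.07
Since d/d_R > 1, the body is outside the Roche limit.

outside; d/d_R ≈ 2.07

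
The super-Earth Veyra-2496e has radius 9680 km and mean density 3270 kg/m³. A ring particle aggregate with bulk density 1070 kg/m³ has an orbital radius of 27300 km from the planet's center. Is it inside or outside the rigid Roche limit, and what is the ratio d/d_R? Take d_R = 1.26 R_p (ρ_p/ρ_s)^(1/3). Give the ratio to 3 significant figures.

outside; d/d_R ≈ 1.54

d_R = 1.26 × (9680 km) × (3270/1070)^(1/3) = 17700 km
d/d_R = (27300) / (17700) = 1.54
Since d/d_R > 1, the body is outside the Roche limit.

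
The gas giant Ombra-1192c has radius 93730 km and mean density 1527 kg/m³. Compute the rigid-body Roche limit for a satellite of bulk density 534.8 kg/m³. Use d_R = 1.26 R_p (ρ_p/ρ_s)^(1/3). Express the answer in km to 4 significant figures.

1.675 × 10⁵ km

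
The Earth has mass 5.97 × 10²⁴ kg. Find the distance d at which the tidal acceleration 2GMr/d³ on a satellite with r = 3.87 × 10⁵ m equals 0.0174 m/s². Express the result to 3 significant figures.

2GMr/d³ = a_tidal  ⇒  d = (2GMr / a_tidal)^(1/3)
d = (2 × 6.674×10⁻¹¹ × (5.97 × 10²⁴) × (3.87 × 10⁵) / (0.0174))^(1/3)
  = 2.61 × 10⁷ m

2.61 × 10⁷ m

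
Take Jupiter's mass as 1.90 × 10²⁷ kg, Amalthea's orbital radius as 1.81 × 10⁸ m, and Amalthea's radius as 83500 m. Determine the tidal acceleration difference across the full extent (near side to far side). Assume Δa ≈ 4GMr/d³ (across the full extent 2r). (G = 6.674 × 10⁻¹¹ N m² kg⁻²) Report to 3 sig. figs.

7.14 × 10⁻³ m/s²

Δg = 4GMr/d³
   = 4 × (6.674 × 10⁻¹¹) × (1.90 × 10²⁷) × (83500) / (1.81 × 10⁸)³
   = 7.14 × 10⁻³ m/s²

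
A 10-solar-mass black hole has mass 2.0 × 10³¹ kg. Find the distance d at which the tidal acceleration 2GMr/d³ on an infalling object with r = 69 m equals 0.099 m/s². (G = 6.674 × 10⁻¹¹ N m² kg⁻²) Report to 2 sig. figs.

2GMr/d³ = a_tidal  ⇒  d = (2GMr / a_tidal)^(1/3)
d = (2 × 6.674×10⁻¹¹ × (2.0 × 10³¹) × (69) / (0.099))^(1/3)
  = 1.2 × 10⁸ m

1.2 × 10⁸ m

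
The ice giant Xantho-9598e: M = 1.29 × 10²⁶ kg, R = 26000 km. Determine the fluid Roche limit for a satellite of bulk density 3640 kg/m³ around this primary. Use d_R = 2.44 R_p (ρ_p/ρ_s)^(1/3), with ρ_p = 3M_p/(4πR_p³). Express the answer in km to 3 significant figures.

ρ_p = 3M_p/(4πR_p³) = 3 × (1.29 × 10²⁶) / (4π × (2.60 × 10⁷ m)³) = 1750 kg/m³
d_R = 2.44 × 26000 km × (1750/3640)^(1/3)
    = 49700 km

49700 km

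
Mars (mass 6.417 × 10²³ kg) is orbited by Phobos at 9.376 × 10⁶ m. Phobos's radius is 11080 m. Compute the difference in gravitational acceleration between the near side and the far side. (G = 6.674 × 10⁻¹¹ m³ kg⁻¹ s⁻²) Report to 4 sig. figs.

Near-to-far spans 2r, so the tidal difference is twice the near-to-center value: 4GMr/d³.
Δg = 4GMr/d³
   = 4 × (6.674 × 10⁻¹¹) × (6.417 × 10²³) × (11080) / (9.376 × 10⁶)³
   = 2.303 × 10⁻³ m/s²

2.303 × 10⁻³ m/s²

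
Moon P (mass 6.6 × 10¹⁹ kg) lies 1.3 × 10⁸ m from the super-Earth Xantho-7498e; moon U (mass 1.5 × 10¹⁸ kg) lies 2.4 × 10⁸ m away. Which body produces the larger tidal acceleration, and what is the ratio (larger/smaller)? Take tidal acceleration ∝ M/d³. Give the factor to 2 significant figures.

Moon P, by a factor of ≈ 280

Tidal stretch scales as M/d³; compute that for each body.
Moon P: (6.6 × 10¹⁹) / (1.3 × 10⁸)³ = 3.004 × 10⁻⁵
Moon U: (1.5 × 10¹⁸) / (2.4 × 10⁸)³ = 1.085 × 10⁻⁷
Ratio (larger/smaller) = 280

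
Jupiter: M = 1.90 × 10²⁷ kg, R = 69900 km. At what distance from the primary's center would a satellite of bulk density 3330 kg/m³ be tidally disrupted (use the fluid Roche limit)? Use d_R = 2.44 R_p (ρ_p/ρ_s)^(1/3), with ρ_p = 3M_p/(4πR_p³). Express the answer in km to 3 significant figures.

1.26 × 10⁵ km

ρ_p = 3M_p/(4πR_p³) = 3 × (1.90 × 10²⁷) / (4π × (6.99 × 10⁷ m)³) = 1330 kg/m³
d_R = 2.44 × 69900 km × (1330/3330)^(1/3)
    = 1.26 × 10⁵ km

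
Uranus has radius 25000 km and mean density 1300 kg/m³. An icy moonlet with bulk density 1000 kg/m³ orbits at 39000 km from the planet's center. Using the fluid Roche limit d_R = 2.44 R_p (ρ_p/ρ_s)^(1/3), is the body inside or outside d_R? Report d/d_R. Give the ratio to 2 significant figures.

d_R = 2.44 × (25000 km) × (1300/1000)^(1/3) = 66570 km
d/d_R = (39000) / (66570) = 0.59
Since d/d_R < 1, the body is inside the Roche limit.

inside; d/d_R ≈ 0.59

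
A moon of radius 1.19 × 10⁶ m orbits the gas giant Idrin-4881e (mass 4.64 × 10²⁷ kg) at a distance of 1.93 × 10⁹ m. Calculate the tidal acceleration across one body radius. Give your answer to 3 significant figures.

1.03 × 10⁻⁴ m/s²

Since r ≪ d, expand the inverse-square field across one radius to get the leading 2GMr/d³ term.
a_tidal = 2GMr/d³
        = 2 × (6.674 × 10⁻¹¹) × (4.64 × 10²⁷) × (1.19 × 10⁶) / (1.93 × 10⁹)³
        = 1.03 × 10⁻⁴ m/s²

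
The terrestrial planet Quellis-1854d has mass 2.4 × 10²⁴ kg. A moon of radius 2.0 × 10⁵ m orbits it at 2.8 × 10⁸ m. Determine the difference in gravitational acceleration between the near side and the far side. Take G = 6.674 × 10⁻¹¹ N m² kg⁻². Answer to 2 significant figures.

5.8 × 10⁻⁶ m/s²

Δg = 4GMr/d³
   = 4 × (6.674 × 10⁻¹¹) × (2.4 × 10²⁴) × (2.0 × 10⁵) / (2.8 × 10⁸)³
   = 5.8 × 10⁻⁶ m/s²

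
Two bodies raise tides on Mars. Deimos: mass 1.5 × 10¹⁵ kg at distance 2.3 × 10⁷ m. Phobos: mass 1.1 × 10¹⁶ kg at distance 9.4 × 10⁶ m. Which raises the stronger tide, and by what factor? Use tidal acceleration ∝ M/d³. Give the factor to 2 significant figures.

Tidal acceleration ∝ M/d³, so compare M/d³ for each.
Deimos: (1.5 × 10¹⁵) / (2.3 × 10⁷)³ = 1.233 × 10⁻⁷
Phobos: (1.1 × 10¹⁶) / (9.4 × 10⁶)³ = 1.324 × 10⁻⁵
Ratio (larger/smaller) = 110

Phobos, by a factor of ≈ 110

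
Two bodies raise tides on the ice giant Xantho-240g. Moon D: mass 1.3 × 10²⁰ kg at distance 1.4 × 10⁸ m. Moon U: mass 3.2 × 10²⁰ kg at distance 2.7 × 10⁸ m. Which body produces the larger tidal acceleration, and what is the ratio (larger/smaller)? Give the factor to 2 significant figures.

Moon D, by a factor of ≈ 2.9

Compare M/d³ for the two perturbers:
Moon D: (1.3 × 10²⁰) / (1.4 × 10⁸)³ = 4.738 × 10⁻⁵
Moon U: (3.2 × 10²⁰) / (2.7 × 10⁸)³ = 1.626 × 10⁻⁵
Ratio (larger/smaller) = 2.9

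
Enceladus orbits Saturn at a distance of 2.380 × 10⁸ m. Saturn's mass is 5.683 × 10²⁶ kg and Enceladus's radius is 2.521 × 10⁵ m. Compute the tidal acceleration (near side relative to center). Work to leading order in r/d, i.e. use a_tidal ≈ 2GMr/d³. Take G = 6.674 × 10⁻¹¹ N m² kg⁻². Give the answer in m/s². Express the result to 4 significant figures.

1.419 × 10⁻³ m/s²

Δa = 2GMr/d³
   = 2 × (6.674 × 10⁻¹¹) × (5.683 × 10²⁶) × (2.521 × 10⁵) / (2.380 × 10⁸)³
   = 1.419 × 10⁻³ m/s²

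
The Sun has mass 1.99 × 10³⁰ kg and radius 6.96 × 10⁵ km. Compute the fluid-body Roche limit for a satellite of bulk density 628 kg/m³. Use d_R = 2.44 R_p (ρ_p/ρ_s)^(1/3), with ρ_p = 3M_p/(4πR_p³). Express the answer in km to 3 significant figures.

2.22 × 10⁶ km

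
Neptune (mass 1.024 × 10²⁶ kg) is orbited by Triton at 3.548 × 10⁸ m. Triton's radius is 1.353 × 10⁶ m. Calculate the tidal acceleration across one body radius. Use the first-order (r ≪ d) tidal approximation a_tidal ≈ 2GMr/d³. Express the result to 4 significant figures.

4.141 × 10⁻⁴ m/s²

Δg = 2GMr/d³
   = 2 × (6.674 × 10⁻¹¹) × (1.024 × 10²⁶) × (1.353 × 10⁶) / (3.548 × 10⁸)³
   = 4.141 × 10⁻⁴ m/s²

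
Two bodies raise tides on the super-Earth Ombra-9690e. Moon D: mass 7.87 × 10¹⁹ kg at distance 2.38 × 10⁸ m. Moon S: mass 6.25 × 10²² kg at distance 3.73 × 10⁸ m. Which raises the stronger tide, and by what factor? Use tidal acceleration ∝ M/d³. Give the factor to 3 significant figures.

The tide-raising term goes as M/d³ (the gradient of a 1/d² field).
Moon D: (7.87 × 10¹⁹) / (2.38 × 10⁸)³ = 5.838 × 10⁻⁶
Moon S: (6.25 × 10²²) / (3.73 × 10⁸)³ = 1.204 × 10⁻³
Ratio (larger/smaller) = 206

Moon S, by a factor of ≈ 206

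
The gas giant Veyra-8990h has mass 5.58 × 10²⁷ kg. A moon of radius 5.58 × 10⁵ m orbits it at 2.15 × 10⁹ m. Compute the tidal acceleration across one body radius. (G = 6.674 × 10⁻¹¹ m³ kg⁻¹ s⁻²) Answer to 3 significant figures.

Differencing GM/(d−r)² and GM/d² to first order in r/d gives 2GMr/d³.
a_tidal = 2GMr/d³
        = 2 × (6.674 × 10⁻¹¹) × (5.58 × 10²⁷) × (5.58 × 10⁵) / (2.15 × 10⁹)³
        = 4.18 × 10⁻⁵ m/s²

4.18 × 10⁻⁵ m/s²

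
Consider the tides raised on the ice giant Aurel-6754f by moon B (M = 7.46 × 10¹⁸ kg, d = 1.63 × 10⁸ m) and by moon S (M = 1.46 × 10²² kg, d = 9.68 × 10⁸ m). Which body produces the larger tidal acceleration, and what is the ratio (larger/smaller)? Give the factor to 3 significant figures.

Moon S, by a factor of ≈ 9.34

Compare M/d³ for the two perturbers:
Moon B: (7.46 × 10¹⁸) / (1.63 × 10⁸)³ = 1.723 × 10⁻⁶
Moon S: (1.46 × 10²²) / (9.68 × 10⁸)³ = 1.610 × 10⁻⁵
Ratio (larger/smaller) = 9.34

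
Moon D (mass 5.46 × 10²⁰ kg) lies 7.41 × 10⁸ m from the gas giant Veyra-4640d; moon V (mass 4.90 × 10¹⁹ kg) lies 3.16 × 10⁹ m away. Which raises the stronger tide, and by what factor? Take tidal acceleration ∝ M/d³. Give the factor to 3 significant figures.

The tide-raising term goes as M/d³ (the gradient of a 1/d² field).
Moon D: (5.46 × 10²⁰) / (7.41 × 10⁸)³ = 1.342 × 10⁻⁶
Moon V: (4.90 × 10¹⁹) / (3.16 × 10⁹)³ = 1.553 × 10⁻⁹
Ratio (larger/smaller) = 864

Moon D, by a factor of ≈ 864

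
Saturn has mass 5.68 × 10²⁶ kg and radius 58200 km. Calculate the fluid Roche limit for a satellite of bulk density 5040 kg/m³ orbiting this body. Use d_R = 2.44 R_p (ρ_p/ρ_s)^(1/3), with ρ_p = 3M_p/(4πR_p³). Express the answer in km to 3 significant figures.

ρ_p = 3M_p/(4πR_p³) = 3 × (5.68 × 10²⁶) / (4π × (5.82 × 10⁷ m)³) = 688 kg/m³
d_R = 2.44 × 58200 km × (688/5040)^(1/3)
    = 73100 km

73100 km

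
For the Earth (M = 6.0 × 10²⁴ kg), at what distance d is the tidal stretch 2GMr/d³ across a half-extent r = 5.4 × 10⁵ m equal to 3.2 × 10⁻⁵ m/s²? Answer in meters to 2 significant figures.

2GMr/d³ = a_tidal  ⇒  d = (2GMr / a_tidal)^(1/3)
d = (2 × 6.674×10⁻¹¹ × (6.0 × 10²⁴) × (5.4 × 10⁵) / (3.2 × 10⁻⁵))^(1/3)
  = 2.4 × 10⁸ m

2.4 × 10⁸ m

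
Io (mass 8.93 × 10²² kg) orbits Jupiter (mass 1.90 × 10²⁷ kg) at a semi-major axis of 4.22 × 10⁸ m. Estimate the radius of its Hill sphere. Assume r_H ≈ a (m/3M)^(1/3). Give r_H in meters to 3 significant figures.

r_H ≈ a (m/3M)^(1/3)
    = (4.22 × 10⁸) × (8.93 × 10²² / (3 × 1.90 × 10²⁷))^(1/3)
    = 1.06 × 10⁷ m

1.06 × 10⁷ m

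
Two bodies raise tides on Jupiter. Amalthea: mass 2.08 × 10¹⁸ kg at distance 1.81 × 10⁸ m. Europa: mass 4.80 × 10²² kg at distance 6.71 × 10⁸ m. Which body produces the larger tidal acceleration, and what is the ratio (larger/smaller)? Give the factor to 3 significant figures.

Tidal stretch scales as M/d³; compute that for each body.
Amalthea: (2.08 × 10¹⁸) / (1.81 × 10⁸)³ = 3.508 × 10⁻⁷
Europa: (4.80 × 10²²) / (6.71 × 10⁸)³ = 1.589 × 10⁻⁴
Ratio (larger/smaller) = 453

Europa, by a factor of ≈ 453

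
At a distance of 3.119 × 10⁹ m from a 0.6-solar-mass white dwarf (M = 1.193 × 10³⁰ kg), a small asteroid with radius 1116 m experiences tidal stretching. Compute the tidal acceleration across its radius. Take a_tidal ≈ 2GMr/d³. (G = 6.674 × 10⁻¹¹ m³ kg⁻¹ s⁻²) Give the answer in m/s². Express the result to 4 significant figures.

5.857 × 10⁻⁶ m/s²

a_tidal = 2GMr/d³
        = 2 × (6.674 × 10⁻¹¹) × (1.193 × 10³⁰) × (1116) / (3.119 × 10⁹)³
        = 5.857 × 10⁻⁶ m/s²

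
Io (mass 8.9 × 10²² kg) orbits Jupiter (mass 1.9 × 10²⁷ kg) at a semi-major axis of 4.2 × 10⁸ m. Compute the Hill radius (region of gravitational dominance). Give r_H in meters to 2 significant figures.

1.0 × 10⁷ m

r_H ≈ a (m/3M)^(1/3)
    = (4.2 × 10⁸) × (8.9 × 10²² / (3 × 1.9 × 10²⁷))^(1/3)
    = 1.0 × 10⁷ m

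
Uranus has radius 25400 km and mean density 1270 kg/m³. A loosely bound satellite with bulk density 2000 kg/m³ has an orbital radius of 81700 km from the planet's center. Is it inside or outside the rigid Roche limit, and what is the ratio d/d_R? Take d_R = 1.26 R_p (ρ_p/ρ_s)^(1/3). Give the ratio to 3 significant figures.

d_R = 1.26 × (25400 km) × (1270/2000)^(1/3) = 27510 km
d/d_R = (81700) / (27510) = 2.97
Since d/d_R > 1, the body is outside the Roche limit.

outside; d/d_R ≈ 2.97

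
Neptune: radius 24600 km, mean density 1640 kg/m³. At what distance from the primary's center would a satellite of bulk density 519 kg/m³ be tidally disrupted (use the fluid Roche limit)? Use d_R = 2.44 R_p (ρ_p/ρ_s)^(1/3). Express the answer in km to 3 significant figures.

88100 km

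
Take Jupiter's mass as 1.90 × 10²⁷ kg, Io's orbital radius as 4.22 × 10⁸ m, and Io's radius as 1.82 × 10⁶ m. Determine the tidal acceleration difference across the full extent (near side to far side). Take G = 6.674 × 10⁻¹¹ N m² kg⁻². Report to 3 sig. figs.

Near-to-far spans 2r, so the tidal difference is twice the near-to-center value: 4GMr/d³.
a_tidal = 4GMr/d³
        = 4 × (6.674 × 10⁻¹¹) × (1.90 × 10²⁷) × (1.82 × 10⁶) / (4.22 × 10⁸)³
        = 1.23 × 10⁻² m/s²

1.23 × 10⁻² m/s²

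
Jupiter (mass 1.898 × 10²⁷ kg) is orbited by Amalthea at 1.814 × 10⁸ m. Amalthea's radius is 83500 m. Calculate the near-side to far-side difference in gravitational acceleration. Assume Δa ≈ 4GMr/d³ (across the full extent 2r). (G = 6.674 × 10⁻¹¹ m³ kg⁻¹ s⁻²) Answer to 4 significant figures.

7.088 × 10⁻³ m/s²

Δg = 4GMr/d³
   = 4 × (6.674 × 10⁻¹¹) × (1.898 × 10²⁷) × (83500) / (1.814 × 10⁸)³
   = 7.088 × 10⁻³ m/s²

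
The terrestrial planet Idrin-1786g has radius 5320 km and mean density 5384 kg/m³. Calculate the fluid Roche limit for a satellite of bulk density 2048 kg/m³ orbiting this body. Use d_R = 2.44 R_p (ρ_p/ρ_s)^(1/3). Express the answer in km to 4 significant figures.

17920 km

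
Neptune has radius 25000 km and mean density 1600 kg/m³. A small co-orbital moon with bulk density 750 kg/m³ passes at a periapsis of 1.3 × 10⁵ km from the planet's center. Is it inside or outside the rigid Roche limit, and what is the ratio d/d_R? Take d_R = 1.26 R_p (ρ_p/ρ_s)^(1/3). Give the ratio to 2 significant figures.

d_R = 1.26 × (25000 km) × (1600/750)^(1/3) = 40550 km
d/d_R = (1.3 × 10⁵) / (40550) = 3.2
Since d/d_R > 1, the body is outside the Roche limit.

outside; d/d_R ≈ 3.2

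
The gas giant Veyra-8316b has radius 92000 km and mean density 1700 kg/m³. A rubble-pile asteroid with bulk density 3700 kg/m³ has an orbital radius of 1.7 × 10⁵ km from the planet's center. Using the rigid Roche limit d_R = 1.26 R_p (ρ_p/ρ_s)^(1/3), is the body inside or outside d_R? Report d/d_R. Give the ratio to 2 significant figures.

outside; d/d_R ≈ 1.9

d_R = 1.26 × (92000 km) × (1700/3700)^(1/3) = 89450 km
d/d_R = (1.7 × 10⁵) / (89450) = 1.9
Since d/d_R > 1, the body is outside the Roche limit.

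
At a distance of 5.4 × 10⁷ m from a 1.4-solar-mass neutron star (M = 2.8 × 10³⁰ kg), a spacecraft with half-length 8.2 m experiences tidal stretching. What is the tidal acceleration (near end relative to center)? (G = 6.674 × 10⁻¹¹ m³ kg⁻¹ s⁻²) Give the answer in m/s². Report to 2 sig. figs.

1.9 × 10⁻² m/s²

Δg = 2GMr/d³
   = 2 × (6.674 × 10⁻¹¹) × (2.8 × 10³⁰) × (8.2) / (5.4 × 10⁷)³
   = 1.9 × 10⁻² m/s²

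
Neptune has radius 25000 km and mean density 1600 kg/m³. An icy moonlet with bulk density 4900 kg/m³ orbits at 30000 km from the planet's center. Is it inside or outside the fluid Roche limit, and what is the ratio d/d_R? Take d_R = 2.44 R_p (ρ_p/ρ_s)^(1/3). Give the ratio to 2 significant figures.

inside; d/d_R ≈ 0.71

d_R = 2.44 × (25000 km) × (1600/4900)^(1/3) = 42010 km
d/d_R = (30000) / (42010) = 0.71
Since d/d_R < 1, the body is inside the Roche limit.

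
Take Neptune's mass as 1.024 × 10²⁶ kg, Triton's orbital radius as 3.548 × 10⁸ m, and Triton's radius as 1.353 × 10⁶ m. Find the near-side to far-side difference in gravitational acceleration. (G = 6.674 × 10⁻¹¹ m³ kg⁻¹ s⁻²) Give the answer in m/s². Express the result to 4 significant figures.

Δa = 4GMr/d³
   = 4 × (6.674 × 10⁻¹¹) × (1.024 × 10²⁶) × (1.353 × 10⁶) / (3.548 × 10⁸)³
   = 8.281 × 10⁻⁴ m/s²

8.281 × 10⁻⁴ m/s²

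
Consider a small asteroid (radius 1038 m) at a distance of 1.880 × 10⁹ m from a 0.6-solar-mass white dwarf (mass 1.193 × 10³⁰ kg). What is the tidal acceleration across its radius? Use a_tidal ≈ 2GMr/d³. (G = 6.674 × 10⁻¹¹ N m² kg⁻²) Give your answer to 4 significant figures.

2.488 × 10⁻⁵ m/s²

Δg = 2GMr/d³
   = 2 × (6.674 × 10⁻¹¹) × (1.193 × 10³⁰) × (1038) / (1.880 × 10⁹)³
   = 2.488 × 10⁻⁵ m/s²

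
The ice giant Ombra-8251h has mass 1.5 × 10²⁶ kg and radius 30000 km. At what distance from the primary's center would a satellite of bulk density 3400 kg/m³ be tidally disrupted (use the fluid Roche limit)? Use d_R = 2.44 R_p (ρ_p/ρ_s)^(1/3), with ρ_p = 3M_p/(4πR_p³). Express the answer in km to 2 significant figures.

53000 km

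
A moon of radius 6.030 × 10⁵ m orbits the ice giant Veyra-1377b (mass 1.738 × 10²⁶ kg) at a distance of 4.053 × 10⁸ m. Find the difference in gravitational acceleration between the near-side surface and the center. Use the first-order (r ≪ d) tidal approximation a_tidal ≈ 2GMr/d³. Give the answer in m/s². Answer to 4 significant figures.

2.101 × 10⁻⁴ m/s²

Δg = 2GMr/d³
   = 2 × (6.674 × 10⁻¹¹) × (1.738 × 10²⁶) × (6.030 × 10⁵) / (4.053 × 10⁸)³
   = 2.101 × 10⁻⁴ m/s²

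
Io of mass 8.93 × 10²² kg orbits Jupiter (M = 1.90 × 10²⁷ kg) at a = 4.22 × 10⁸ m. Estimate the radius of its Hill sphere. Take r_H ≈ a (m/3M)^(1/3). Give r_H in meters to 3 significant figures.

r_H ≈ a (m/3M)^(1/3)
    = (4.22 × 10⁸) × (8.93 × 10²² / (3 × 1.90 × 10²⁷))^(1/3)
    = 1.06 × 10⁷ m

1.06 × 10⁷ m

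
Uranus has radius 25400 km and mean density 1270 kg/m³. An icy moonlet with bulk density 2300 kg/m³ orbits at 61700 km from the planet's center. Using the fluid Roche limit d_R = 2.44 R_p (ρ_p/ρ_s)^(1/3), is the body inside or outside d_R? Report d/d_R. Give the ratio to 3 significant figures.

outside; d/d_R ≈ 1.21

d_R = 2.44 × (25400 km) × (1270/2300)^(1/3) = 50850 km
d/d_R = (61700) / (50850) = 1.21
Since d/d_R > 1, the body is outside the Roche limit.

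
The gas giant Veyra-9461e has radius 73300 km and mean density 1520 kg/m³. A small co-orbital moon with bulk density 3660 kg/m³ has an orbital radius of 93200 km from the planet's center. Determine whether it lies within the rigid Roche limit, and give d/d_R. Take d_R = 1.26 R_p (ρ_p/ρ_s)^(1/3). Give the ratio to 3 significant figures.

d_R = 1.26 × (73300 km) × (1520/3660)^(1/3) = 68910 km
d/d_R = (93200) / (68910) = 1.35
Since d/d_R > 1, the body is outside the Roche limit.

outside; d/d_R ≈ 1.35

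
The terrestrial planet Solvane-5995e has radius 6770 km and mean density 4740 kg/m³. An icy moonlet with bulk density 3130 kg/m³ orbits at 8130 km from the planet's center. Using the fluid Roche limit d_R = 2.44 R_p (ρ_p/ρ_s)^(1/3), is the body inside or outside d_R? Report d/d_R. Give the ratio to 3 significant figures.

d_R = 2.44 × (6770 km) × (4740/3130)^(1/3) = 18970 km
d/d_R = (8130) / (18970) = 0.429
Since d/d_R < 1, the body is inside the Roche limit.

inside; d/d_R ≈ 0.429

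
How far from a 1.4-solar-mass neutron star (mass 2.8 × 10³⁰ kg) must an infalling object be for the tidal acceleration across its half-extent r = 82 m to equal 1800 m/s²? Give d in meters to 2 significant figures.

2.6 × 10⁶ m

2GMr/d³ = a_tidal  ⇒  d = (2GMr / a_tidal)^(1/3)
d = (2 × 6.674×10⁻¹¹ × (2.8 × 10³⁰) × (82) / (1800))^(1/3)
  = 2.6 × 10⁶ m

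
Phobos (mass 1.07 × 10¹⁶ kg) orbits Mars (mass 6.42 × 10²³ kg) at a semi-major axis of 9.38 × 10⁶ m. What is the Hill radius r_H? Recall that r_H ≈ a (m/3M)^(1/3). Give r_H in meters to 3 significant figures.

r_H ≈ a (m/3M)^(1/3)
    = (9.38 × 10⁶) × (1.07 × 10¹⁶ / (3 × 6.42 × 10²³))^(1/3)
    = 1.66 × 10⁴ m

1.66 × 10⁴ m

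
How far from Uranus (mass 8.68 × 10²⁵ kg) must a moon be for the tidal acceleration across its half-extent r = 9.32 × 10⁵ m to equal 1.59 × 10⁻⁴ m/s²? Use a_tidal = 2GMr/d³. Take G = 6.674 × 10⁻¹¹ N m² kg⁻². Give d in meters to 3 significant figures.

2GMr/d³ = a_tidal  ⇒  d = (2GMr / a_tidal)^(1/3)
d = (2 × 6.674×10⁻¹¹ × (8.68 × 10²⁵) × (9.32 × 10⁵) / (1.59 × 10⁻⁴))^(1/3)
  = 4.08 × 10⁸ m

4.08 × 10⁸ m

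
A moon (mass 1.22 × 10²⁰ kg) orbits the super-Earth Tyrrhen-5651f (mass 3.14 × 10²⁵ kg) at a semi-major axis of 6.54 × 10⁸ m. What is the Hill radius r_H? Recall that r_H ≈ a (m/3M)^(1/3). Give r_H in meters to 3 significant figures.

r_H ≈ a (m/3M)^(1/3)
    = (6.54 × 10⁸) × (1.22 × 10²⁰ / (3 × 3.14 × 10²⁵))^(1/3)
    = 7.13 × 10⁶ m

7.13 × 10⁶ m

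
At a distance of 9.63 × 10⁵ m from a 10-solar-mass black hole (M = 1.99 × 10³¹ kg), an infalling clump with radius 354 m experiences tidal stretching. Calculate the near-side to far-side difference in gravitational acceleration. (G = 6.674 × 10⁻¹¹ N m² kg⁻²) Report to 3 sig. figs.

2.11 × 10⁶ m/s²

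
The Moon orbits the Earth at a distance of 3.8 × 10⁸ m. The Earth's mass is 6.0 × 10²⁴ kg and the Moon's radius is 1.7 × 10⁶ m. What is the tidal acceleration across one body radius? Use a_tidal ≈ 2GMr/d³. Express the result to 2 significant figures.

2.5 × 10⁻⁵ m/s²

Differencing GM/(d−r)² and GM/d² to first order in r/d gives 2GMr/d³.
Δa = 2GMr/d³
   = 2 × (6.674 × 10⁻¹¹) × (6.0 × 10²⁴) × (1.7 × 10⁶) / (3.8 × 10⁸)³
   = 2.5 × 10⁻⁵ m/s²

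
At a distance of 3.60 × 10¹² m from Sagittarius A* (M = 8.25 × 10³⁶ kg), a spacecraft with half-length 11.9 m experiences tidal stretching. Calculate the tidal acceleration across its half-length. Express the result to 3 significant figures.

2.81 × 10⁻¹⁰ m/s²

Δa = 2GMr/d³
   = 2 × (6.674 × 10⁻¹¹) × (8.25 × 10³⁶) × (11.9) / (3.60 × 10¹²)³
   = 2.81 × 10⁻¹⁰ m/s²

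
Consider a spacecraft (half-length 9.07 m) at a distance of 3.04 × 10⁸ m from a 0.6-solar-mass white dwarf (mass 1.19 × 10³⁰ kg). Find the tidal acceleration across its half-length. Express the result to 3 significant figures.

5.13 × 10⁻⁵ m/s²

a_tidal = 2GMr/d³
        = 2 × (6.674 × 10⁻¹¹) × (1.19 × 10³⁰) × (9.07) / (3.04 × 10⁸)³
        = 5.13 × 10⁻⁵ m/s²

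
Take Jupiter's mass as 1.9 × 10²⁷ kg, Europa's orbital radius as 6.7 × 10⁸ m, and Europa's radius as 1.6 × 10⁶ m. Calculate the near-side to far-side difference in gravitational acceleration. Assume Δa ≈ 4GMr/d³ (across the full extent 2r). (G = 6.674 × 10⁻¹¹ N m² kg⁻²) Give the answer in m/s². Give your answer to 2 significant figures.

2.7 × 10⁻³ m/s²

Δa = 4GMr/d³
   = 4 × (6.674 × 10⁻¹¹) × (1.9 × 10²⁷) × (1.6 × 10⁶) / (6.7 × 10⁸)³
   = 2.7 × 10⁻³ m/s²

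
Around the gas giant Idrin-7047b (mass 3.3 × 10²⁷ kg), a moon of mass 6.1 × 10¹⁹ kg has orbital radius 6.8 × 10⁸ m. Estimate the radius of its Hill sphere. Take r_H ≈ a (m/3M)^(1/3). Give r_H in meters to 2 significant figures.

1.2 × 10⁶ m

r_H ≈ a (m/3M)^(1/3)
    = (6.8 × 10⁸) × (6.1 × 10¹⁹ / (3 × 3.3 × 10²⁷))^(1/3)
    = 1.2 × 10⁶ m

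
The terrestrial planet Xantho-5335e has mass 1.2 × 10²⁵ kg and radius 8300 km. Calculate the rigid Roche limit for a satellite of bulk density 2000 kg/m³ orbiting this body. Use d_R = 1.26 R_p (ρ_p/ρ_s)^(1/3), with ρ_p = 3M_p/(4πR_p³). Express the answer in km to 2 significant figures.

ρ_p = 3M_p/(4πR_p³) = 3 × (1.2 × 10²⁵) / (4π × (8.3 × 10⁶ m)³) = 5000 kg/m³
d_R = 1.26 × 8300 km × (5000/2000)^(1/3)
    = 14000 km

14000 km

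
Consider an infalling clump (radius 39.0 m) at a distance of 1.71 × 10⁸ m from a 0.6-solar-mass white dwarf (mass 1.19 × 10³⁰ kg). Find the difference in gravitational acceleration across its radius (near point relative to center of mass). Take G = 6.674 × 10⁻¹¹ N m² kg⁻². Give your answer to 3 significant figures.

1.24 × 10⁻³ m/s²

a_tidal = 2GMr/d³
        = 2 × (6.674 × 10⁻¹¹) × (1.19 × 10³⁰) × (39.0) / (1.71 × 10⁸)³
        = 1.24 × 10⁻³ m/s²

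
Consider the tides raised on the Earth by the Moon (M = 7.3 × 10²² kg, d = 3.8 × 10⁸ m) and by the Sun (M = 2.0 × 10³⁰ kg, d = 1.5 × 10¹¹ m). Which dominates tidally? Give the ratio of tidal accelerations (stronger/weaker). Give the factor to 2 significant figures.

Tidal stretch scales as M/d³; compute that for each body.
The Moon: (7.3 × 10²²) / (3.8 × 10⁸)³ = 1.330 × 10⁻³
The Sun: (2.0 × 10³⁰) / (1.5 × 10¹¹)³ = 5.926 × 10⁻⁴
Ratio (larger/smaller) = 2.2

The Moon, by a factor of ≈ 2.2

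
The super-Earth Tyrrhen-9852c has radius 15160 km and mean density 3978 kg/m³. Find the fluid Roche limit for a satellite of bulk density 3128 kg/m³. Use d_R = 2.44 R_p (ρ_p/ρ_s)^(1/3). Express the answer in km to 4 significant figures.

d_R = 2.44 × 15160 km × (3978/3128)^(1/3)
    = 40080 km

40080 km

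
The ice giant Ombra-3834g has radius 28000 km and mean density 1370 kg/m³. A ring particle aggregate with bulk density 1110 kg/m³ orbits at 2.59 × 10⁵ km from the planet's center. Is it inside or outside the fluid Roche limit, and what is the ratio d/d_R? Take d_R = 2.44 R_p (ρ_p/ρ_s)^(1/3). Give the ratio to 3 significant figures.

d_R = 2.44 × (28000 km) × (1370/1110)^(1/3) = 73280 km
d/d_R = (2.59 × 10⁵) / (73280) = 3.53
Since d/d_R > 1, the body is outside the Roche limit.

outside; d/d_R ≈ 3.53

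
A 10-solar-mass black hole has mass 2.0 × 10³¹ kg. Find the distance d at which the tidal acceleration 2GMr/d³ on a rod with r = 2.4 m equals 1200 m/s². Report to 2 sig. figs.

1.7 × 10⁶ m

2GMr/d³ = a_tidal  ⇒  d = (2GMr / a_tidal)^(1/3)
d = (2 × 6.674×10⁻¹¹ × (2.0 × 10³¹) × (2.4) / (1200))^(1/3)
  = 1.7 × 10⁶ m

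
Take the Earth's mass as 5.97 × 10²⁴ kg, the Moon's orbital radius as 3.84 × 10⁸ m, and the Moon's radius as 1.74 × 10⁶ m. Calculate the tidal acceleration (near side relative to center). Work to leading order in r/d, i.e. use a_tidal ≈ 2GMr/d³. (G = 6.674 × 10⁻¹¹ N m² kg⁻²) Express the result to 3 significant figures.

2.45 × 10⁻⁵ m/s²

a_tidal = 2GMr/d³
        = 2 × (6.674 × 10⁻¹¹) × (5.97 × 10²⁴) × (1.74 × 10⁶) / (3.84 × 10⁸)³
        = 2.45 × 10⁻⁵ m/s²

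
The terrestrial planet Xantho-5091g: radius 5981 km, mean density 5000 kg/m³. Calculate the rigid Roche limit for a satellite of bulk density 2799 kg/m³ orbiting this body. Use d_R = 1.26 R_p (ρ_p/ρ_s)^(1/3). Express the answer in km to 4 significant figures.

d_R = 1.26 × 5981 km × (5000/2799)^(1/3)
    = 9144 km

9144 km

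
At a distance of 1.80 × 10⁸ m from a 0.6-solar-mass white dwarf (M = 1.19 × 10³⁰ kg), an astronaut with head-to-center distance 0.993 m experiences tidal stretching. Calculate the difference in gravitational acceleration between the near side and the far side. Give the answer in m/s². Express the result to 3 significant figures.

5.41 × 10⁻⁵ m/s²

Δa = 4GMr/d³
   = 4 × (6.674 × 10⁻¹¹) × (1.19 × 10³⁰) × (0.993) / (1.80 × 10⁸)³
   = 5.41 × 10⁻⁵ m/s²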